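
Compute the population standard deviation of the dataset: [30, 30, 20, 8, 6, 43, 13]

12.5568

Step 1: Compute the mean: 21.4286
Step 2: Sum of squared deviations from the mean: 1103.7143
Step 3: Population variance = 1103.7143 / 7 = 157.6735
Step 4: Standard deviation = sqrt(157.6735) = 12.5568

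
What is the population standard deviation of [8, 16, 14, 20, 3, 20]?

6.2115

Step 1: Compute the mean: 13.5
Step 2: Sum of squared deviations from the mean: 231.5
Step 3: Population variance = 231.5 / 6 = 38.5833
Step 4: Standard deviation = sqrt(38.5833) = 6.2115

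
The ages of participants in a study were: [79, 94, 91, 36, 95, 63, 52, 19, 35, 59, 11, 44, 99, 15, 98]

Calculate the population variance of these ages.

953.2889

Step 1: Compute the mean: (79 + 94 + 91 + 36 + 95 + 63 + 52 + 19 + 35 + 59 + 11 + 44 + 99 + 15 + 98) / 15 = 59.3333
Step 2: Compute squared deviations from the mean:
  (79 - 59.3333)^2 = 386.7778
  (94 - 59.3333)^2 = 1201.7778
  (91 - 59.3333)^2 = 1002.7778
  (36 - 59.3333)^2 = 544.4444
  (95 - 59.3333)^2 = 1272.1111
  (63 - 59.3333)^2 = 13.4444
  (52 - 59.3333)^2 = 53.7778
  (19 - 59.3333)^2 = 1626.7778
  (35 - 59.3333)^2 = 592.1111
  (59 - 59.3333)^2 = 0.1111
  (11 - 59.3333)^2 = 2336.1111
  (44 - 59.3333)^2 = 235.1111
  (99 - 59.3333)^2 = 1573.4444
  (15 - 59.3333)^2 = 1965.4444
  (98 - 59.3333)^2 = 1495.1111
Step 3: Sum of squared deviations = 14299.3333
Step 4: Population variance = 14299.3333 / 15 = 953.2889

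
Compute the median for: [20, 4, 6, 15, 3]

6

Step 1: Sort the data in ascending order: [3, 4, 6, 15, 20]
Step 2: The number of values is n = 5.
Step 3: Since n is odd, the median is the middle value at position 3: 6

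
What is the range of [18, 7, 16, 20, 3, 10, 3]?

17

Step 1: Identify the maximum value: max = 20
Step 2: Identify the minimum value: min = 3
Step 3: Range = max - min = 20 - 3 = 17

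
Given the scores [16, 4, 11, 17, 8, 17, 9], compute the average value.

11.7143

Step 1: Sum all values: 16 + 4 + 11 + 17 + 8 + 17 + 9 = 82
Step 2: Count the number of values: n = 7
Step 3: Mean = sum / n = 82 / 7 = 11.7143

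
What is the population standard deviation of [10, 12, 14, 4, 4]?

4.1183

Step 1: Compute the mean: 8.8
Step 2: Sum of squared deviations from the mean: 84.8
Step 3: Population variance = 84.8 / 5 = 16.96
Step 4: Standard deviation = sqrt(16.96) = 4.1183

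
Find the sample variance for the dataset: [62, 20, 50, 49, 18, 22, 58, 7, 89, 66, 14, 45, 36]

588.359

Step 1: Compute the mean: (62 + 20 + 50 + 49 + 18 + 22 + 58 + 7 + 89 + 66 + 14 + 45 + 36) / 13 = 41.2308
Step 2: Compute squared deviations from the mean:
  (62 - 41.2308)^2 = 431.3609
  (20 - 41.2308)^2 = 450.7456
  (50 - 41.2308)^2 = 76.8994
  (49 - 41.2308)^2 = 60.3609
  (18 - 41.2308)^2 = 539.6686
  (22 - 41.2308)^2 = 369.8225
  (58 - 41.2308)^2 = 281.2071
  (7 - 41.2308)^2 = 1171.7456
  (89 - 41.2308)^2 = 2281.8994
  (66 - 41.2308)^2 = 613.5148
  (14 - 41.2308)^2 = 741.5148
  (45 - 41.2308)^2 = 14.2071
  (36 - 41.2308)^2 = 27.3609
Step 3: Sum of squared deviations = 7060.3077
Step 4: Sample variance = 7060.3077 / 12 = 588.359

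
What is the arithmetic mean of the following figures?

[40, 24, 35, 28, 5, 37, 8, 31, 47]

28.3333

Step 1: Sum all values: 40 + 24 + 35 + 28 + 5 + 37 + 8 + 31 + 47 = 255
Step 2: Count the number of values: n = 9
Step 3: Mean = sum / n = 255 / 9 = 28.3333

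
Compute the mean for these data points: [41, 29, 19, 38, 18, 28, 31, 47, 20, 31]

30.2

Step 1: Sum all values: 41 + 29 + 19 + 38 + 18 + 28 + 31 + 47 + 20 + 31 = 302
Step 2: Count the number of values: n = 10
Step 3: Mean = sum / n = 302 / 10 = 30.2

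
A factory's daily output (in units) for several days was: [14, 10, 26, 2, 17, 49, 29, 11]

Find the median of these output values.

15.5

Step 1: Sort the data in ascending order: [2, 10, 11, 14, 17, 26, 29, 49]
Step 2: The number of values is n = 8.
Step 3: Since n is even, the median is the average of positions 4 and 5:
  Median = (14 + 17) / 2 = 15.5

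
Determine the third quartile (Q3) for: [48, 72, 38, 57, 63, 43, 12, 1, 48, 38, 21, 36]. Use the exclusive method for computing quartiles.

54.75

Step 1: Sort the data: [1, 12, 21, 36, 38, 38, 43, 48, 48, 57, 63, 72]
Step 2: n = 12
Step 3: Using the exclusive quartile method:
  Q1 = 24.75
  Q2 (median) = 40.5
  Q3 = 54.75
  IQR = Q3 - Q1 = 54.75 - 24.75 = 30
Step 4: Q3 = 54.75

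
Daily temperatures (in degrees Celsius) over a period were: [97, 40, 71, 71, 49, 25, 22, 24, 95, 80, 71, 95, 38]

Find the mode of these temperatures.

71

Step 1: Count the frequency of each value:
  22: appears 1 time(s)
  24: appears 1 time(s)
  25: appears 1 time(s)
  38: appears 1 time(s)
  40: appears 1 time(s)
  49: appears 1 time(s)
  71: appears 3 time(s)
  80: appears 1 time(s)
  95: appears 2 time(s)
  97: appears 1 time(s)
Step 2: The value 71 appears most frequently (3 times).
Step 3: Mode = 71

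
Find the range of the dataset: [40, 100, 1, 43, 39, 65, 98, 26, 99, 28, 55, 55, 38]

99

Step 1: Identify the maximum value: max = 100
Step 2: Identify the minimum value: min = 1
Step 3: Range = max - min = 100 - 1 = 99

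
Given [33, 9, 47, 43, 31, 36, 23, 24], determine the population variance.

128.1875

Step 1: Compute the mean: (33 + 9 + 47 + 43 + 31 + 36 + 23 + 24) / 8 = 30.75
Step 2: Compute squared deviations from the mean:
  (33 - 30.75)^2 = 5.0625
  (9 - 30.75)^2 = 473.0625
  (47 - 30.75)^2 = 264.0625
  (43 - 30.75)^2 = 150.0625
  (31 - 30.75)^2 = 0.0625
  (36 - 30.75)^2 = 27.5625
  (23 - 30.75)^2 = 60.0625
  (24 - 30.75)^2 = 45.5625
Step 3: Sum of squared deviations = 1025.5
Step 4: Population variance = 1025.5 / 8 = 128.1875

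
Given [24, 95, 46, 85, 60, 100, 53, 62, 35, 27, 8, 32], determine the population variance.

789.6875

Step 1: Compute the mean: (24 + 95 + 46 + 85 + 60 + 100 + 53 + 62 + 35 + 27 + 8 + 32) / 12 = 52.25
Step 2: Compute squared deviations from the mean:
  (24 - 52.25)^2 = 798.0625
  (95 - 52.25)^2 = 1827.5625
  (46 - 52.25)^2 = 39.0625
  (85 - 52.25)^2 = 1072.5625
  (60 - 52.25)^2 = 60.0625
  (100 - 52.25)^2 = 2280.0625
  (53 - 52.25)^2 = 0.5625
  (62 - 52.25)^2 = 95.0625
  (35 - 52.25)^2 = 297.5625
  (27 - 52.25)^2 = 637.5625
  (8 - 52.25)^2 = 1958.0625
  (32 - 52.25)^2 = 410.0625
Step 3: Sum of squared deviations = 9476.25
Step 4: Population variance = 9476.25 / 12 = 789.6875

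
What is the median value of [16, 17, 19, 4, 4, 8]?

12

Step 1: Sort the data in ascending order: [4, 4, 8, 16, 17, 19]
Step 2: The number of values is n = 6.
Step 3: Since n is even, the median is the average of positions 3 and 4:
  Median = (8 + 16) / 2 = 12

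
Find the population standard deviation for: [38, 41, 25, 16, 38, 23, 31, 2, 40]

12.3628

Step 1: Compute the mean: 28.2222
Step 2: Sum of squared deviations from the mean: 1375.5556
Step 3: Population variance = 1375.5556 / 9 = 152.8395
Step 4: Standard deviation = sqrt(152.8395) = 12.3628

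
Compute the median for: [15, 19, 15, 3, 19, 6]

15

Step 1: Sort the data in ascending order: [3, 6, 15, 15, 19, 19]
Step 2: The number of values is n = 6.
Step 3: Since n is even, the median is the average of positions 3 and 4:
  Median = (15 + 15) / 2 = 15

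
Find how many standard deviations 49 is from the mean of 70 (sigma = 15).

-1.4

Step 1: Recall the z-score formula: z = (x - mu) / sigma
Step 2: Substitute values: z = (49 - 70) / 15
Step 3: z = -21 / 15 = -1.4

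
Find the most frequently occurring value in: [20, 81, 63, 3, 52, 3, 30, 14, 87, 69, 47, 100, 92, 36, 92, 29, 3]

3

Step 1: Count the frequency of each value:
  3: appears 3 time(s)
  14: appears 1 time(s)
  20: appears 1 time(s)
  29: appears 1 time(s)
  30: appears 1 time(s)
  36: appears 1 time(s)
  47: appears 1 time(s)
  52: appears 1 time(s)
  63: appears 1 time(s)
  69: appears 1 time(s)
  81: appears 1 time(s)
  87: appears 1 time(s)
  92: appears 2 time(s)
  100: appears 1 time(s)
Step 2: The value 3 appears most frequently (3 times).
Step 3: Mode = 3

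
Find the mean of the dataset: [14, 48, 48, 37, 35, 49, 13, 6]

31.25

Step 1: Sum all values: 14 + 48 + 48 + 37 + 35 + 49 + 13 + 6 = 250
Step 2: Count the number of values: n = 8
Step 3: Mean = sum / n = 250 / 8 = 31.25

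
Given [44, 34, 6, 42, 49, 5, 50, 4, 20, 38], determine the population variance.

315.16

Step 1: Compute the mean: (44 + 34 + 6 + 42 + 49 + 5 + 50 + 4 + 20 + 38) / 10 = 29.2
Step 2: Compute squared deviations from the mean:
  (44 - 29.2)^2 = 219.04
  (34 - 29.2)^2 = 23.04
  (6 - 29.2)^2 = 538.24
  (42 - 29.2)^2 = 163.84
  (49 - 29.2)^2 = 392.04
  (5 - 29.2)^2 = 585.64
  (50 - 29.2)^2 = 432.64
  (4 - 29.2)^2 = 635.04
  (20 - 29.2)^2 = 84.64
  (38 - 29.2)^2 = 77.44
Step 3: Sum of squared deviations = 3151.6
Step 4: Population variance = 3151.6 / 10 = 315.16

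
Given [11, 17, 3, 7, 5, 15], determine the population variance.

26.2222

Step 1: Compute the mean: (11 + 17 + 3 + 7 + 5 + 15) / 6 = 9.6667
Step 2: Compute squared deviations from the mean:
  (11 - 9.6667)^2 = 1.7778
  (17 - 9.6667)^2 = 53.7778
  (3 - 9.6667)^2 = 44.4444
  (7 - 9.6667)^2 = 7.1111
  (5 - 9.6667)^2 = 21.7778
  (15 - 9.6667)^2 = 28.4444
Step 3: Sum of squared deviations = 157.3333
Step 4: Population variance = 157.3333 / 6 = 26.2222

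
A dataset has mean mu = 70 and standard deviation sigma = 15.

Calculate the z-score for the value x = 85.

1

Step 1: Recall the z-score formula: z = (x - mu) / sigma
Step 2: Substitute values: z = (85 - 70) / 15
Step 3: z = 15 / 15 = 1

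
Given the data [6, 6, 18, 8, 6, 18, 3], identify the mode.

6

Step 1: Count the frequency of each value:
  3: appears 1 time(s)
  6: appears 3 time(s)
  8: appears 1 time(s)
  18: appears 2 time(s)
Step 2: The value 6 appears most frequently (3 times).
Step 3: Mode = 6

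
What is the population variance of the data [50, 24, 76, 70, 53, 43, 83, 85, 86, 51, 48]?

376.1488

Step 1: Compute the mean: (50 + 24 + 76 + 70 + 53 + 43 + 83 + 85 + 86 + 51 + 48) / 11 = 60.8182
Step 2: Compute squared deviations from the mean:
  (50 - 60.8182)^2 = 117.0331
  (24 - 60.8182)^2 = 1355.5785
  (76 - 60.8182)^2 = 230.4876
  (70 - 60.8182)^2 = 84.3058
  (53 - 60.8182)^2 = 61.124
  (43 - 60.8182)^2 = 317.4876
  (83 - 60.8182)^2 = 492.0331
  (85 - 60.8182)^2 = 584.7603
  (86 - 60.8182)^2 = 634.124
  (51 - 60.8182)^2 = 96.3967
  (48 - 60.8182)^2 = 164.3058
Step 3: Sum of squared deviations = 4137.6364
Step 4: Population variance = 4137.6364 / 11 = 376.1488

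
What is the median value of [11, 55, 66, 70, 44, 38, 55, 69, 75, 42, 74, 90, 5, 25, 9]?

55

Step 1: Sort the data in ascending order: [5, 9, 11, 25, 38, 42, 44, 55, 55, 66, 69, 70, 74, 75, 90]
Step 2: The number of values is n = 15.
Step 3: Since n is odd, the median is the middle value at position 8: 55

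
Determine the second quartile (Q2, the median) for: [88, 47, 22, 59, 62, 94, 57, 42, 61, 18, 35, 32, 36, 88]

52

Step 1: Sort the data: [18, 22, 32, 35, 36, 42, 47, 57, 59, 61, 62, 88, 88, 94]
Step 2: n = 14
Step 3: Q2 is the median. Since n is even, it is the average of the values at positions 7 and 8:
  Q2 = (47 + 57) / 2 = 52
Step 4: Q2 = 52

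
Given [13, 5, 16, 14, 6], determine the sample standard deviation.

4.9699

Step 1: Compute the mean: 10.8
Step 2: Sum of squared deviations from the mean: 98.8
Step 3: Sample variance = 98.8 / 4 = 24.7
Step 4: Standard deviation = sqrt(24.7) = 4.9699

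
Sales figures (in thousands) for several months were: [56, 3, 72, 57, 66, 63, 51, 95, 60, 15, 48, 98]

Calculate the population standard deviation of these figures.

26.2583

Step 1: Compute the mean: 57
Step 2: Sum of squared deviations from the mean: 8274
Step 3: Population variance = 8274 / 12 = 689.5
Step 4: Standard deviation = sqrt(689.5) = 26.2583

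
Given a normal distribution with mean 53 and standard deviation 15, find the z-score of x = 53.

0

Step 1: Recall the z-score formula: z = (x - mu) / sigma
Step 2: Substitute values: z = (53 - 53) / 15
Step 3: z = 0 / 15 = 0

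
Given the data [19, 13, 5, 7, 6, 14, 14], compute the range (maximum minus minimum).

14

Step 1: Identify the maximum value: max = 19
Step 2: Identify the minimum value: min = 5
Step 3: Range = max - min = 19 - 5 = 14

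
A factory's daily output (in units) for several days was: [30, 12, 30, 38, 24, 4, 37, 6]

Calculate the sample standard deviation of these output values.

13.5745

Step 1: Compute the mean: 22.625
Step 2: Sum of squared deviations from the mean: 1289.875
Step 3: Sample variance = 1289.875 / 7 = 184.2679
Step 4: Standard deviation = sqrt(184.2679) = 13.5745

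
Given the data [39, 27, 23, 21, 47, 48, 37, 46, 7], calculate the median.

37

Step 1: Sort the data in ascending order: [7, 21, 23, 27, 37, 39, 46, 47, 48]
Step 2: The number of values is n = 9.
Step 3: Since n is odd, the median is the middle value at position 5: 37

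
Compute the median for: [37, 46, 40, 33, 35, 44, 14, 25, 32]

35

Step 1: Sort the data in ascending order: [14, 25, 32, 33, 35, 37, 40, 44, 46]
Step 2: The number of values is n = 9.
Step 3: Since n is odd, the median is the middle value at position 5: 35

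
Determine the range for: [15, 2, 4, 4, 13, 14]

13

Step 1: Identify the maximum value: max = 15
Step 2: Identify the minimum value: min = 2
Step 3: Range = max - min = 15 - 2 = 13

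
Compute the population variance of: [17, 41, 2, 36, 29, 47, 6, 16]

238.4375

Step 1: Compute the mean: (17 + 41 + 2 + 36 + 29 + 47 + 6 + 16) / 8 = 24.25
Step 2: Compute squared deviations from the mean:
  (17 - 24.25)^2 = 52.5625
  (41 - 24.25)^2 = 280.5625
  (2 - 24.25)^2 = 495.0625
  (36 - 24.25)^2 = 138.0625
  (29 - 24.25)^2 = 22.5625
  (47 - 24.25)^2 = 517.5625
  (6 - 24.25)^2 = 333.0625
  (16 - 24.25)^2 = 68.0625
Step 3: Sum of squared deviations = 1907.5
Step 4: Population variance = 1907.5 / 8 = 238.4375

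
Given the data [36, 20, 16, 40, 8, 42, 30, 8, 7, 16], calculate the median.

18

Step 1: Sort the data in ascending order: [7, 8, 8, 16, 16, 20, 30, 36, 40, 42]
Step 2: The number of values is n = 10.
Step 3: Since n is even, the median is the average of positions 5 and 6:
  Median = (16 + 20) / 2 = 18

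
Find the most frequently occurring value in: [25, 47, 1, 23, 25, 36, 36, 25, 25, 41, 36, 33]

25

Step 1: Count the frequency of each value:
  1: appears 1 time(s)
  23: appears 1 time(s)
  25: appears 4 time(s)
  33: appears 1 time(s)
  36: appears 3 time(s)
  41: appears 1 time(s)
  47: appears 1 time(s)
Step 2: The value 25 appears most frequently (4 times).
Step 3: Mode = 25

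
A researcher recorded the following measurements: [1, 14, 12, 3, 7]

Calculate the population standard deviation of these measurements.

5.004

Step 1: Compute the mean: 7.4
Step 2: Sum of squared deviations from the mean: 125.2
Step 3: Population variance = 125.2 / 5 = 25.04
Step 4: Standard deviation = sqrt(25.04) = 5.004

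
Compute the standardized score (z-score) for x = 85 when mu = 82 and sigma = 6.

0.5

Step 1: Recall the z-score formula: z = (x - mu) / sigma
Step 2: Substitute values: z = (85 - 82) / 6
Step 3: z = 3 / 6 = 0.5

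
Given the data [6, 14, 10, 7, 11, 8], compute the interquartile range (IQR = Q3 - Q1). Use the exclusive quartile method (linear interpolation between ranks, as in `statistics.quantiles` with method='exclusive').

5

Step 1: Sort the data: [6, 7, 8, 10, 11, 14]
Step 2: n = 6
Step 3: Using the exclusive quartile method:
  Q1 = 6.75
  Q2 (median) = 9
  Q3 = 11.75
  IQR = Q3 - Q1 = 11.75 - 6.75 = 5
Step 4: IQR = 5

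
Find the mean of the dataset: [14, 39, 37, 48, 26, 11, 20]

27.8571

Step 1: Sum all values: 14 + 39 + 37 + 48 + 26 + 11 + 20 = 195
Step 2: Count the number of values: n = 7
Step 3: Mean = sum / n = 195 / 7 = 27.8571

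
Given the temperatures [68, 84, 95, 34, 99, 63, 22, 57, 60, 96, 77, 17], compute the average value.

64.3333

Step 1: Sum all values: 68 + 84 + 95 + 34 + 99 + 63 + 22 + 57 + 60 + 96 + 77 + 17 = 772
Step 2: Count the number of values: n = 12
Step 3: Mean = sum / n = 772 / 12 = 64.3333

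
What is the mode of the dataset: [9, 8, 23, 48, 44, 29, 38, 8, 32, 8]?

8

Step 1: Count the frequency of each value:
  8: appears 3 time(s)
  9: appears 1 time(s)
  23: appears 1 time(s)
  29: appears 1 time(s)
  32: appears 1 time(s)
  38: appears 1 time(s)
  44: appears 1 time(s)
  48: appears 1 time(s)
Step 2: The value 8 appears most frequently (3 times).
Step 3: Mode = 8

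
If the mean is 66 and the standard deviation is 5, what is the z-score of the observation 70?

0.8

Step 1: Recall the z-score formula: z = (x - mu) / sigma
Step 2: Substitute values: z = (70 - 66) / 5
Step 3: z = 4 / 5 = 0.8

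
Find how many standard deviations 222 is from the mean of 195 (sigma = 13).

2.0769

Step 1: Recall the z-score formula: z = (x - mu) / sigma
Step 2: Substitute values: z = (222 - 195) / 13
Step 3: z = 27 / 13 = 2.0769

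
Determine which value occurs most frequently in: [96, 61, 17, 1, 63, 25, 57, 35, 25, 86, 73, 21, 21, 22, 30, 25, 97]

25

Step 1: Count the frequency of each value:
  1: appears 1 time(s)
  17: appears 1 time(s)
  21: appears 2 time(s)
  22: appears 1 time(s)
  25: appears 3 time(s)
  30: appears 1 time(s)
  35: appears 1 time(s)
  57: appears 1 time(s)
  61: appears 1 time(s)
  63: appears 1 time(s)
  73: appears 1 time(s)
  86: appears 1 time(s)
  96: appears 1 time(s)
  97: appears 1 time(s)
Step 2: The value 25 appears most frequently (3 times).
Step 3: Mode = 25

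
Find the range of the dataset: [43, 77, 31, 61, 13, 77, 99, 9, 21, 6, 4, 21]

95

Step 1: Identify the maximum value: max = 99
Step 2: Identify the minimum value: min = 4
Step 3: Range = max - min = 99 - 4 = 95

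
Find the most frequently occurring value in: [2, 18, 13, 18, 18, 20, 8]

18

Step 1: Count the frequency of each value:
  2: appears 1 time(s)
  8: appears 1 time(s)
  13: appears 1 time(s)
  18: appears 3 time(s)
  20: appears 1 time(s)
Step 2: The value 18 appears most frequently (3 times).
Step 3: Mode = 18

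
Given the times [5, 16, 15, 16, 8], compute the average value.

12

Step 1: Sum all values: 5 + 16 + 15 + 16 + 8 = 60
Step 2: Count the number of values: n = 5
Step 3: Mean = sum / n = 60 / 5 = 12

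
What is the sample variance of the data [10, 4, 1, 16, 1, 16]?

49.2

Step 1: Compute the mean: (10 + 4 + 1 + 16 + 1 + 16) / 6 = 8
Step 2: Compute squared deviations from the mean:
  (10 - 8)^2 = 4
  (4 - 8)^2 = 16
  (1 - 8)^2 = 49
  (16 - 8)^2 = 64
  (1 - 8)^2 = 49
  (16 - 8)^2 = 64
Step 3: Sum of squared deviations = 246
Step 4: Sample variance = 246 / 5 = 49.2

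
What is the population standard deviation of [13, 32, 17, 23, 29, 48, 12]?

11.8011

Step 1: Compute the mean: 24.8571
Step 2: Sum of squared deviations from the mean: 974.8571
Step 3: Population variance = 974.8571 / 7 = 139.2653
Step 4: Standard deviation = sqrt(139.2653) = 11.8011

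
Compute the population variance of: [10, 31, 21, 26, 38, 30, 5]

120.5714

Step 1: Compute the mean: (10 + 31 + 21 + 26 + 38 + 30 + 5) / 7 = 23
Step 2: Compute squared deviations from the mean:
  (10 - 23)^2 = 169
  (31 - 23)^2 = 64
  (21 - 23)^2 = 4
  (26 - 23)^2 = 9
  (38 - 23)^2 = 225
  (30 - 23)^2 = 49
  (5 - 23)^2 = 324
Step 3: Sum of squared deviations = 844
Step 4: Population variance = 844 / 7 = 120.5714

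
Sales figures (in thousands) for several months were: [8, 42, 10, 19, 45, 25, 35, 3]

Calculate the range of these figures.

42

Step 1: Identify the maximum value: max = 45
Step 2: Identify the minimum value: min = 3
Step 3: Range = max - min = 45 - 3 = 42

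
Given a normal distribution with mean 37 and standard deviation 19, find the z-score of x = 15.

-1.1579

Step 1: Recall the z-score formula: z = (x - mu) / sigma
Step 2: Substitute values: z = (15 - 37) / 19
Step 3: z = -22 / 19 = -1.1579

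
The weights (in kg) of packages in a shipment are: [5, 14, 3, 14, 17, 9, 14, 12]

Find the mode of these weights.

14

Step 1: Count the frequency of each value:
  3: appears 1 time(s)
  5: appears 1 time(s)
  9: appears 1 time(s)
  12: appears 1 time(s)
  14: appears 3 time(s)
  17: appears 1 time(s)
Step 2: The value 14 appears most frequently (3 times).
Step 3: Mode = 14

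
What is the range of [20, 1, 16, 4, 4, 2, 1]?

19

Step 1: Identify the maximum value: max = 20
Step 2: Identify the minimum value: min = 1
Step 3: Range = max - min = 20 - 1 = 19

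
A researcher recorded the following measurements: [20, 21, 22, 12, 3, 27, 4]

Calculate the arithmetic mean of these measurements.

15.5714

Step 1: Sum all values: 20 + 21 + 22 + 12 + 3 + 27 + 4 = 109
Step 2: Count the number of values: n = 7
Step 3: Mean = sum / n = 109 / 7 = 15.5714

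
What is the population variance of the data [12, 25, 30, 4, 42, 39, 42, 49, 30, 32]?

175.65

Step 1: Compute the mean: (12 + 25 + 30 + 4 + 42 + 39 + 42 + 49 + 30 + 32) / 10 = 30.5
Step 2: Compute squared deviations from the mean:
  (12 - 30.5)^2 = 342.25
  (25 - 30.5)^2 = 30.25
  (30 - 30.5)^2 = 0.25
  (4 - 30.5)^2 = 702.25
  (42 - 30.5)^2 = 132.25
  (39 - 30.5)^2 = 72.25
  (42 - 30.5)^2 = 132.25
  (49 - 30.5)^2 = 342.25
  (30 - 30.5)^2 = 0.25
  (32 - 30.5)^2 = 2.25
Step 3: Sum of squared deviations = 1756.5
Step 4: Population variance = 1756.5 / 10 = 175.65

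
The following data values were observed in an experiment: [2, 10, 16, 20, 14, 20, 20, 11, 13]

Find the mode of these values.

20

Step 1: Count the frequency of each value:
  2: appears 1 time(s)
  10: appears 1 time(s)
  11: appears 1 time(s)
  13: appears 1 time(s)
  14: appears 1 time(s)
  16: appears 1 time(s)
  20: appears 3 time(s)
Step 2: The value 20 appears most frequently (3 times).
Step 3: Mode = 20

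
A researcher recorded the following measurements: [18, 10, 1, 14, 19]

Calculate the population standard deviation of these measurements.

6.5299

Step 1: Compute the mean: 12.4
Step 2: Sum of squared deviations from the mean: 213.2
Step 3: Population variance = 213.2 / 5 = 42.64
Step 4: Standard deviation = sqrt(42.64) = 6.5299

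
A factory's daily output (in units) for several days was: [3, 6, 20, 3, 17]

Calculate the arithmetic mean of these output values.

9.8

Step 1: Sum all values: 3 + 6 + 20 + 3 + 17 = 49
Step 2: Count the number of values: n = 5
Step 3: Mean = sum / n = 49 / 5 = 9.8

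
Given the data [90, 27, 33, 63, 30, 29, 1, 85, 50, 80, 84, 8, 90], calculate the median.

50

Step 1: Sort the data in ascending order: [1, 8, 27, 29, 30, 33, 50, 63, 80, 84, 85, 90, 90]
Step 2: The number of values is n = 13.
Step 3: Since n is odd, the median is the middle value at position 7: 50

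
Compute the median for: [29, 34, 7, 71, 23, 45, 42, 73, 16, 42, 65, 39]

40.5

Step 1: Sort the data in ascending order: [7, 16, 23, 29, 34, 39, 42, 42, 45, 65, 71, 73]
Step 2: The number of values is n = 12.
Step 3: Since n is even, the median is the average of positions 6 and 7:
  Median = (39 + 42) / 2 = 40.5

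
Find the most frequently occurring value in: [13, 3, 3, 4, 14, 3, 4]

3

Step 1: Count the frequency of each value:
  3: appears 3 time(s)
  4: appears 2 time(s)
  13: appears 1 time(s)
  14: appears 1 time(s)
Step 2: The value 3 appears most frequently (3 times).
Step 3: Mode = 3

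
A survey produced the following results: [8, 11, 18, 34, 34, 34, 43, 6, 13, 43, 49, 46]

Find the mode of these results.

34

Step 1: Count the frequency of each value:
  6: appears 1 time(s)
  8: appears 1 time(s)
  11: appears 1 time(s)
  13: appears 1 time(s)
  18: appears 1 time(s)
  34: appears 3 time(s)
  43: appears 2 time(s)
  46: appears 1 time(s)
  49: appears 1 time(s)
Step 2: The value 34 appears most frequently (3 times).
Step 3: Mode = 34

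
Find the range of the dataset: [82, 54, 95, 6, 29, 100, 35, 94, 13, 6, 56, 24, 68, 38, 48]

94

Step 1: Identify the maximum value: max = 100
Step 2: Identify the minimum value: min = 6
Step 3: Range = max - min = 100 - 6 = 94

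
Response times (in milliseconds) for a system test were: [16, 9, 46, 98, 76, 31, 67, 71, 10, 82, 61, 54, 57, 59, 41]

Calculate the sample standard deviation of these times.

26.5165

Step 1: Compute the mean: 51.8667
Step 2: Sum of squared deviations from the mean: 9843.7333
Step 3: Sample variance = 9843.7333 / 14 = 703.1238
Step 4: Standard deviation = sqrt(703.1238) = 26.5165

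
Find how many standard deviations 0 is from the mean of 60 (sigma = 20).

-3

Step 1: Recall the z-score formula: z = (x - mu) / sigma
Step 2: Substitute values: z = (0 - 60) / 20
Step 3: z = -60 / 20 = -3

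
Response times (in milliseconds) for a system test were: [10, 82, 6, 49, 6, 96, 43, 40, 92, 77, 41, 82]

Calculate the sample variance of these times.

1119.2727

Step 1: Compute the mean: (10 + 82 + 6 + 49 + 6 + 96 + 43 + 40 + 92 + 77 + 41 + 82) / 12 = 52
Step 2: Compute squared deviations from the mean:
  (10 - 52)^2 = 1764
  (82 - 52)^2 = 900
  (6 - 52)^2 = 2116
  (49 - 52)^2 = 9
  (6 - 52)^2 = 2116
  (96 - 52)^2 = 1936
  (43 - 52)^2 = 81
  (40 - 52)^2 = 144
  (92 - 52)^2 = 1600
  (77 - 52)^2 = 625
  (41 - 52)^2 = 121
  (82 - 52)^2 = 900
Step 3: Sum of squared deviations = 12312
Step 4: Sample variance = 12312 / 11 = 1119.2727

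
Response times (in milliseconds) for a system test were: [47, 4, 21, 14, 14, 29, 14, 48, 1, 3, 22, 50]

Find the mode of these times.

14

Step 1: Count the frequency of each value:
  1: appears 1 time(s)
  3: appears 1 time(s)
  4: appears 1 time(s)
  14: appears 3 time(s)
  21: appears 1 time(s)
  22: appears 1 time(s)
  29: appears 1 time(s)
  47: appears 1 time(s)
  48: appears 1 time(s)
  50: appears 1 time(s)
Step 2: The value 14 appears most frequently (3 times).
Step 3: Mode = 14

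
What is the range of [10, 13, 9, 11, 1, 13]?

12

Step 1: Identify the maximum value: max = 13
Step 2: Identify the minimum value: min = 1
Step 3: Range = max - min = 13 - 1 = 12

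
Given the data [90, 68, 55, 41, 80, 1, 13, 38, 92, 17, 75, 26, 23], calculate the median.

41

Step 1: Sort the data in ascending order: [1, 13, 17, 23, 26, 38, 41, 55, 68, 75, 80, 90, 92]
Step 2: The number of values is n = 13.
Step 3: Since n is odd, the median is the middle value at position 7: 41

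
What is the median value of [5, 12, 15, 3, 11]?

11

Step 1: Sort the data in ascending order: [3, 5, 11, 12, 15]
Step 2: The number of values is n = 5.
Step 3: Since n is odd, the median is the middle value at position 3: 11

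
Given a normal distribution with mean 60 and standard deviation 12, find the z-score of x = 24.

-3

Step 1: Recall the z-score formula: z = (x - mu) / sigma
Step 2: Substitute values: z = (24 - 60) / 12
Step 3: z = -36 / 12 = -3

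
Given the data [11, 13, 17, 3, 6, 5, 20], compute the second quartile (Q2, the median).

11

Step 1: Sort the data: [3, 5, 6, 11, 13, 17, 20]
Step 2: n = 7
Step 3: Q2 is the median. Since n is odd, it is the middle value at position 4: 11
Step 4: Q2 = 11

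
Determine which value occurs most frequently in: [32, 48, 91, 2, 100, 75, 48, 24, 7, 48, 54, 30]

48

Step 1: Count the frequency of each value:
  2: appears 1 time(s)
  7: appears 1 time(s)
  24: appears 1 time(s)
  30: appears 1 time(s)
  32: appears 1 time(s)
  48: appears 3 time(s)
  54: appears 1 time(s)
  75: appears 1 time(s)
  91: appears 1 time(s)
  100: appears 1 time(s)
Step 2: The value 48 appears most frequently (3 times).
Step 3: Mode = 48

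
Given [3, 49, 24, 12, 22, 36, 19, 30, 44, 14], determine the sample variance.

211.3444

Step 1: Compute the mean: (3 + 49 + 24 + 12 + 22 + 36 + 19 + 30 + 44 + 14) / 10 = 25.3
Step 2: Compute squared deviations from the mean:
  (3 - 25.3)^2 = 497.29
  (49 - 25.3)^2 = 561.69
  (24 - 25.3)^2 = 1.69
  (12 - 25.3)^2 = 176.89
  (22 - 25.3)^2 = 10.89
  (36 - 25.3)^2 = 114.49
  (19 - 25.3)^2 = 39.69
  (30 - 25.3)^2 = 22.09
  (44 - 25.3)^2 = 349.69
  (14 - 25.3)^2 = 127.69
Step 3: Sum of squared deviations = 1902.1
Step 4: Sample variance = 1902.1 / 9 = 211.3444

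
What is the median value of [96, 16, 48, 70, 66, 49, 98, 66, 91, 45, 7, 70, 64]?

66

Step 1: Sort the data in ascending order: [7, 16, 45, 48, 49, 64, 66, 66, 70, 70, 91, 96, 98]
Step 2: The number of values is n = 13.
Step 3: Since n is odd, the median is the middle value at position 7: 66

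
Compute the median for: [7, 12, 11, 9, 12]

11

Step 1: Sort the data in ascending order: [7, 9, 11, 12, 12]
Step 2: The number of values is n = 5.
Step 3: Since n is odd, the median is the middle value at position 3: 11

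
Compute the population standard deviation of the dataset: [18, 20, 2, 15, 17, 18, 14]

5.5659

Step 1: Compute the mean: 14.8571
Step 2: Sum of squared deviations from the mean: 216.8571
Step 3: Population variance = 216.8571 / 7 = 30.9796
Step 4: Standard deviation = sqrt(30.9796) = 5.5659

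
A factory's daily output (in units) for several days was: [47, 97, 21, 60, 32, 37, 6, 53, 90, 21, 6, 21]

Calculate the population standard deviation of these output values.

28.6137

Step 1: Compute the mean: 40.9167
Step 2: Sum of squared deviations from the mean: 9824.9167
Step 3: Population variance = 9824.9167 / 12 = 818.7431
Step 4: Standard deviation = sqrt(818.7431) = 28.6137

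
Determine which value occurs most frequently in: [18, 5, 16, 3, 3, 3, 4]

3

Step 1: Count the frequency of each value:
  3: appears 3 time(s)
  4: appears 1 time(s)
  5: appears 1 time(s)
  16: appears 1 time(s)
  18: appears 1 time(s)
Step 2: The value 3 appears most frequently (3 times).
Step 3: Mode = 3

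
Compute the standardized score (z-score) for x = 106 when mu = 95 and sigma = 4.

2.75

Step 1: Recall the z-score formula: z = (x - mu) / sigma
Step 2: Substitute values: z = (106 - 95) / 4
Step 3: z = 11 / 4 = 2.75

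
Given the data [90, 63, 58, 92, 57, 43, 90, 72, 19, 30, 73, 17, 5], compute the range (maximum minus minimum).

87

Step 1: Identify the maximum value: max = 92
Step 2: Identify the minimum value: min = 5
Step 3: Range = max - min = 92 - 5 = 87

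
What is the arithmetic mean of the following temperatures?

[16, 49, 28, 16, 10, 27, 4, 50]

25

Step 1: Sum all values: 16 + 49 + 28 + 16 + 10 + 27 + 4 + 50 = 200
Step 2: Count the number of values: n = 8
Step 3: Mean = sum / n = 200 / 8 = 25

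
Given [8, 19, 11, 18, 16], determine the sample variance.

22.3

Step 1: Compute the mean: (8 + 19 + 11 + 18 + 16) / 5 = 14.4
Step 2: Compute squared deviations from the mean:
  (8 - 14.4)^2 = 40.96
  (19 - 14.4)^2 = 21.16
  (11 - 14.4)^2 = 11.56
  (18 - 14.4)^2 = 12.96
  (16 - 14.4)^2 = 2.56
Step 3: Sum of squared deviations = 89.2
Step 4: Sample variance = 89.2 / 4 = 22.3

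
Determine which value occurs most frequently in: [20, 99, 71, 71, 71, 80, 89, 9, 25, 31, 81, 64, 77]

71

Step 1: Count the frequency of each value:
  9: appears 1 time(s)
  20: appears 1 time(s)
  25: appears 1 time(s)
  31: appears 1 time(s)
  64: appears 1 time(s)
  71: appears 3 time(s)
  77: appears 1 time(s)
  80: appears 1 time(s)
  81: appears 1 time(s)
  89: appears 1 time(s)
  99: appears 1 time(s)
Step 2: The value 71 appears most frequently (3 times).
Step 3: Mode = 71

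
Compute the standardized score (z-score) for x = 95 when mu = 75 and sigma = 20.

1

Step 1: Recall the z-score formula: z = (x - mu) / sigma
Step 2: Substitute values: z = (95 - 75) / 20
Step 3: z = 20 / 20 = 1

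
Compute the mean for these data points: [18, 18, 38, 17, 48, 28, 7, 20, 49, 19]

26.2

Step 1: Sum all values: 18 + 18 + 38 + 17 + 48 + 28 + 7 + 20 + 49 + 19 = 262
Step 2: Count the number of values: n = 10
Step 3: Mean = sum / n = 262 / 10 = 26.2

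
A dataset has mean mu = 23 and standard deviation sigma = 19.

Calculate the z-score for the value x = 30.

0.3684

Step 1: Recall the z-score formula: z = (x - mu) / sigma
Step 2: Substitute values: z = (30 - 23) / 19
Step 3: z = 7 / 19 = 0.3684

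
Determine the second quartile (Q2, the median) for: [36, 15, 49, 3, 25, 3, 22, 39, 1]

22

Step 1: Sort the data: [1, 3, 3, 15, 22, 25, 36, 39, 49]
Step 2: n = 9
Step 3: Q2 is the median. Since n is odd, it is the middle value at position 5: 22
Step 4: Q2 = 22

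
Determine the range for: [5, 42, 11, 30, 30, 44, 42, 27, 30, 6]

39

Step 1: Identify the maximum value: max = 44
Step 2: Identify the minimum value: min = 5
Step 3: Range = max - min = 44 - 5 = 39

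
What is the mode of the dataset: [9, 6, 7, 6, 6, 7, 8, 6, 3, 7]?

6

Step 1: Count the frequency of each value:
  3: appears 1 time(s)
  6: appears 4 time(s)
  7: appears 3 time(s)
  8: appears 1 time(s)
  9: appears 1 time(s)
Step 2: The value 6 appears most frequently (4 times).
Step 3: Mode = 6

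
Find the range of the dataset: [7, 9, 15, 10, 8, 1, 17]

16

Step 1: Identify the maximum value: max = 17
Step 2: Identify the minimum value: min = 1
Step 3: Range = max - min = 17 - 1 = 16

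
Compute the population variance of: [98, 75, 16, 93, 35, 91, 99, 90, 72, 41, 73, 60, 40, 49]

663.6735

Step 1: Compute the mean: (98 + 75 + 16 + 93 + 35 + 91 + 99 + 90 + 72 + 41 + 73 + 60 + 40 + 49) / 14 = 66.5714
Step 2: Compute squared deviations from the mean:
  (98 - 66.5714)^2 = 987.7551
  (75 - 66.5714)^2 = 71.0408
  (16 - 66.5714)^2 = 2557.4694
  (93 - 66.5714)^2 = 698.4694
  (35 - 66.5714)^2 = 996.7551
  (91 - 66.5714)^2 = 596.7551
  (99 - 66.5714)^2 = 1051.6122
  (90 - 66.5714)^2 = 548.898
  (72 - 66.5714)^2 = 29.4694
  (41 - 66.5714)^2 = 653.898
  (73 - 66.5714)^2 = 41.3265
  (60 - 66.5714)^2 = 43.1837
  (40 - 66.5714)^2 = 706.0408
  (49 - 66.5714)^2 = 308.7551
Step 3: Sum of squared deviations = 9291.4286
Step 4: Population variance = 9291.4286 / 14 = 663.6735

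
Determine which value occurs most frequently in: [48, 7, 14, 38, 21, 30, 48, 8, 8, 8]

8

Step 1: Count the frequency of each value:
  7: appears 1 time(s)
  8: appears 3 time(s)
  14: appears 1 time(s)
  21: appears 1 time(s)
  30: appears 1 time(s)
  38: appears 1 time(s)
  48: appears 2 time(s)
Step 2: The value 8 appears most frequently (3 times).
Step 3: Mode = 8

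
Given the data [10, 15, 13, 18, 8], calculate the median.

13

Step 1: Sort the data in ascending order: [8, 10, 13, 15, 18]
Step 2: The number of values is n = 5.
Step 3: Since n is odd, the median is the middle value at position 3: 13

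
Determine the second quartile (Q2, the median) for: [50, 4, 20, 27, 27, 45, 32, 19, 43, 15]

27

Step 1: Sort the data: [4, 15, 19, 20, 27, 27, 32, 43, 45, 50]
Step 2: n = 10
Step 3: Q2 is the median. Since n is even, it is the average of the values at positions 5 and 6:
  Q2 = (27 + 27) / 2 = 27
Step 4: Q2 = 27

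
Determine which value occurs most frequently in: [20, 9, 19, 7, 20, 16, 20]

20

Step 1: Count the frequency of each value:
  7: appears 1 time(s)
  9: appears 1 time(s)
  16: appears 1 time(s)
  19: appears 1 time(s)
  20: appears 3 time(s)
Step 2: The value 20 appears most frequently (3 times).
Step 3: Mode = 20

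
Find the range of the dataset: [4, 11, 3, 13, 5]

10

Step 1: Identify the maximum value: max = 13
Step 2: Identify the minimum value: min = 3
Step 3: Range = max - min = 13 - 3 = 10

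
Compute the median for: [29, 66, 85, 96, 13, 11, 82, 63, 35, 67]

64.5

Step 1: Sort the data in ascending order: [11, 13, 29, 35, 63, 66, 67, 82, 85, 96]
Step 2: The number of values is n = 10.
Step 3: Since n is even, the median is the average of positions 5 and 6:
  Median = (63 + 66) / 2 = 64.5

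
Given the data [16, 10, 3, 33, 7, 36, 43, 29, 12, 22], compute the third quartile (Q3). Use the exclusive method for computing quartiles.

33.75

Step 1: Sort the data: [3, 7, 10, 12, 16, 22, 29, 33, 36, 43]
Step 2: n = 10
Step 3: Using the exclusive quartile method:
  Q1 = 9.25
  Q2 (median) = 19
  Q3 = 33.75
  IQR = Q3 - Q1 = 33.75 - 9.25 = 24.5
Step 4: Q3 = 33.75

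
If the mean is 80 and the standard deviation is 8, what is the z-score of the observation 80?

0

Step 1: Recall the z-score formula: z = (x - mu) / sigma
Step 2: Substitute values: z = (80 - 80) / 8
Step 3: z = 0 / 8 = 0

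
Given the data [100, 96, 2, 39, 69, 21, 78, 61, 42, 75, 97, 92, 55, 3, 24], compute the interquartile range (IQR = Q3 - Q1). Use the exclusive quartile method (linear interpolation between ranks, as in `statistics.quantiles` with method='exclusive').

68

Step 1: Sort the data: [2, 3, 21, 24, 39, 42, 55, 61, 69, 75, 78, 92, 96, 97, 100]
Step 2: n = 15
Step 3: Using the exclusive quartile method:
  Q1 = 24
  Q2 (median) = 61
  Q3 = 92
  IQR = Q3 - Q1 = 92 - 24 = 68
Step 4: IQR = 68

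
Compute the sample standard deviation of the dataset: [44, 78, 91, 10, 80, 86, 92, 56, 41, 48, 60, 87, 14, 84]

27.7549

Step 1: Compute the mean: 62.2143
Step 2: Sum of squared deviations from the mean: 10014.3571
Step 3: Sample variance = 10014.3571 / 13 = 770.3352
Step 4: Standard deviation = sqrt(770.3352) = 27.7549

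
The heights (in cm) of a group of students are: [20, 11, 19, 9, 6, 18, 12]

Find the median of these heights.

12

Step 1: Sort the data in ascending order: [6, 9, 11, 12, 18, 19, 20]
Step 2: The number of values is n = 7.
Step 3: Since n is odd, the median is the middle value at position 4: 12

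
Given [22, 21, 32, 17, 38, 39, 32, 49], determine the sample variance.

116.5

Step 1: Compute the mean: (22 + 21 + 32 + 17 + 38 + 39 + 32 + 49) / 8 = 31.25
Step 2: Compute squared deviations from the mean:
  (22 - 31.25)^2 = 85.5625
  (21 - 31.25)^2 = 105.0625
  (32 - 31.25)^2 = 0.5625
  (17 - 31.25)^2 = 203.0625
  (38 - 31.25)^2 = 45.5625
  (39 - 31.25)^2 = 60.0625
  (32 - 31.25)^2 = 0.5625
  (49 - 31.25)^2 = 315.0625
Step 3: Sum of squared deviations = 815.5
Step 4: Sample variance = 815.5 / 7 = 116.5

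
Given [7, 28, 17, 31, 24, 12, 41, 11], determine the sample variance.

135.6964

Step 1: Compute the mean: (7 + 28 + 17 + 31 + 24 + 12 + 41 + 11) / 8 = 21.375
Step 2: Compute squared deviations from the mean:
  (7 - 21.375)^2 = 206.6406
  (28 - 21.375)^2 = 43.8906
  (17 - 21.375)^2 = 19.1406
  (31 - 21.375)^2 = 92.6406
  (24 - 21.375)^2 = 6.8906
  (12 - 21.375)^2 = 87.8906
  (41 - 21.375)^2 = 385.1406
  (11 - 21.375)^2 = 107.6406
Step 3: Sum of squared deviations = 949.875
Step 4: Sample variance = 949.875 / 7 = 135.6964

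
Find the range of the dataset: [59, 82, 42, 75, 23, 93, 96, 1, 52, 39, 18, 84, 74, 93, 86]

95

Step 1: Identify the maximum value: max = 96
Step 2: Identify the minimum value: min = 1
Step 3: Range = max - min = 96 - 1 = 95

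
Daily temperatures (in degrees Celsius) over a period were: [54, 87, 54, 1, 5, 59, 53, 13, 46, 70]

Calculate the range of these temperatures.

86

Step 1: Identify the maximum value: max = 87
Step 2: Identify the minimum value: min = 1
Step 3: Range = max - min = 87 - 1 = 86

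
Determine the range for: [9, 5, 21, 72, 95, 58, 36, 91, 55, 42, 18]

90

Step 1: Identify the maximum value: max = 95
Step 2: Identify the minimum value: min = 5
Step 3: Range = max - min = 95 - 5 = 90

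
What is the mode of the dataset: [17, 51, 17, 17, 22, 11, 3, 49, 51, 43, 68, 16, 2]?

17

Step 1: Count the frequency of each value:
  2: appears 1 time(s)
  3: appears 1 time(s)
  11: appears 1 time(s)
  16: appears 1 time(s)
  17: appears 3 time(s)
  22: appears 1 time(s)
  43: appears 1 time(s)
  49: appears 1 time(s)
  51: appears 2 time(s)
  68: appears 1 time(s)
Step 2: The value 17 appears most frequently (3 times).
Step 3: Mode = 17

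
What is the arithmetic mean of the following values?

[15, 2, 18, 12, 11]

11.6

Step 1: Sum all values: 15 + 2 + 18 + 12 + 11 = 58
Step 2: Count the number of values: n = 5
Step 3: Mean = sum / n = 58 / 5 = 11.6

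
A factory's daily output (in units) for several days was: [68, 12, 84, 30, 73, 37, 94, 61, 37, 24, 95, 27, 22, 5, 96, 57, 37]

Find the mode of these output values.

37

Step 1: Count the frequency of each value:
  5: appears 1 time(s)
  12: appears 1 time(s)
  22: appears 1 time(s)
  24: appears 1 time(s)
  27: appears 1 time(s)
  30: appears 1 time(s)
  37: appears 3 time(s)
  57: appears 1 time(s)
  61: appears 1 time(s)
  68: appears 1 time(s)
  73: appears 1 time(s)
  84: appears 1 time(s)
  94: appears 1 time(s)
  95: appears 1 time(s)
  96: appears 1 time(s)
Step 2: The value 37 appears most frequently (3 times).
Step 3: Mode = 37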